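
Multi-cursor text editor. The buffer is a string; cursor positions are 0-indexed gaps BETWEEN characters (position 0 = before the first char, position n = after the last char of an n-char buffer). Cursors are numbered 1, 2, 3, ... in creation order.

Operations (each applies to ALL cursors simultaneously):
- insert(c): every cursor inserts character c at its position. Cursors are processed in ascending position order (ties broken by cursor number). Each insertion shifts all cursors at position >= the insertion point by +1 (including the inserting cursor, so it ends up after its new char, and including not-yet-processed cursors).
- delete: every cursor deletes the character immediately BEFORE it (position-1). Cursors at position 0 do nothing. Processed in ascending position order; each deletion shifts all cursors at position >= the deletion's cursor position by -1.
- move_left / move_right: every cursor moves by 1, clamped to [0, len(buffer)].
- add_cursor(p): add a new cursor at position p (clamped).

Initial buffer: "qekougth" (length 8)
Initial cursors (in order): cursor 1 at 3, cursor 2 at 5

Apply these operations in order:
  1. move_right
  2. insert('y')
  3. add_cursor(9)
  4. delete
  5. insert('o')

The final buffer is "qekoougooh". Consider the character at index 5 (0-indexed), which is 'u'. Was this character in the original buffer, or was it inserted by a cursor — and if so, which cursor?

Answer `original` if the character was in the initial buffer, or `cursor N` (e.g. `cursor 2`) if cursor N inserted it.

After op 1 (move_right): buffer="qekougth" (len 8), cursors c1@4 c2@6, authorship ........
After op 2 (insert('y')): buffer="qekoyugyth" (len 10), cursors c1@5 c2@8, authorship ....1..2..
After op 3 (add_cursor(9)): buffer="qekoyugyth" (len 10), cursors c1@5 c2@8 c3@9, authorship ....1..2..
After op 4 (delete): buffer="qekough" (len 7), cursors c1@4 c2@6 c3@6, authorship .......
After op 5 (insert('o')): buffer="qekoougooh" (len 10), cursors c1@5 c2@9 c3@9, authorship ....1..23.
Authorship (.=original, N=cursor N): . . . . 1 . . 2 3 .
Index 5: author = original

Answer: original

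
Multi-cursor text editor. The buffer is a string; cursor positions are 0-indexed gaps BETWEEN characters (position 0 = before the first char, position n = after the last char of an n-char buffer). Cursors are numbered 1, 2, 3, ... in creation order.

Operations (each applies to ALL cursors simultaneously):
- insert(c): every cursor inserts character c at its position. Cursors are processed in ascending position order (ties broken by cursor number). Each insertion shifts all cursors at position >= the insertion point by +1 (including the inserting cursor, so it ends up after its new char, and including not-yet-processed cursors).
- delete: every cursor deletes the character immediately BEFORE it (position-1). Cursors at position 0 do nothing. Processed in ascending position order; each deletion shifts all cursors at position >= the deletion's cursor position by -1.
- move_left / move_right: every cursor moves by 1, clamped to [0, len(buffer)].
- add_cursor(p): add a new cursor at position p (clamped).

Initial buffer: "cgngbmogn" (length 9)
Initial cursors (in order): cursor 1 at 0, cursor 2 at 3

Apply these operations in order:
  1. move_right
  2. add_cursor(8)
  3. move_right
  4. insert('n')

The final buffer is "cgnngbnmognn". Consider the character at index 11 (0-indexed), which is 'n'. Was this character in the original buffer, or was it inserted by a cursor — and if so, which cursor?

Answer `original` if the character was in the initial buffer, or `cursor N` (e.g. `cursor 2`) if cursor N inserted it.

Answer: cursor 3

Derivation:
After op 1 (move_right): buffer="cgngbmogn" (len 9), cursors c1@1 c2@4, authorship .........
After op 2 (add_cursor(8)): buffer="cgngbmogn" (len 9), cursors c1@1 c2@4 c3@8, authorship .........
After op 3 (move_right): buffer="cgngbmogn" (len 9), cursors c1@2 c2@5 c3@9, authorship .........
After op 4 (insert('n')): buffer="cgnngbnmognn" (len 12), cursors c1@3 c2@7 c3@12, authorship ..1...2....3
Authorship (.=original, N=cursor N): . . 1 . . . 2 . . . . 3
Index 11: author = 3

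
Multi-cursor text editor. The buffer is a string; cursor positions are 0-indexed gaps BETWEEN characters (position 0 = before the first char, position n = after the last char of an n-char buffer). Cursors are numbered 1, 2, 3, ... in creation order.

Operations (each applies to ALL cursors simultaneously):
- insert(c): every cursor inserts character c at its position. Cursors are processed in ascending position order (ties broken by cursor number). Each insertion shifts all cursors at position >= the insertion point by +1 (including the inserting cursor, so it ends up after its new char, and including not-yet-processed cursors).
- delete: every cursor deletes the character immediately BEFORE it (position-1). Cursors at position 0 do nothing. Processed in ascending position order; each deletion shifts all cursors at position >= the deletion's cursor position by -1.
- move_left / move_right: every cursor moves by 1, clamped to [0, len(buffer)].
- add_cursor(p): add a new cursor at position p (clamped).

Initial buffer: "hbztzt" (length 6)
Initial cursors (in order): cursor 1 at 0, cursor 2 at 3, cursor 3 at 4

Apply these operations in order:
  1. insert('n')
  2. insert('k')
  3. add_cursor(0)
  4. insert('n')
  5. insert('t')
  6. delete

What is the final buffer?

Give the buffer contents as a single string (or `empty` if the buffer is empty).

Answer: nnknhbznkntnknzt

Derivation:
After op 1 (insert('n')): buffer="nhbzntnzt" (len 9), cursors c1@1 c2@5 c3@7, authorship 1...2.3..
After op 2 (insert('k')): buffer="nkhbznktnkzt" (len 12), cursors c1@2 c2@7 c3@10, authorship 11...22.33..
After op 3 (add_cursor(0)): buffer="nkhbznktnkzt" (len 12), cursors c4@0 c1@2 c2@7 c3@10, authorship 11...22.33..
After op 4 (insert('n')): buffer="nnknhbznkntnknzt" (len 16), cursors c4@1 c1@4 c2@10 c3@14, authorship 4111...222.333..
After op 5 (insert('t')): buffer="ntnknthbznknttnkntzt" (len 20), cursors c4@2 c1@6 c2@13 c3@18, authorship 441111...2222.3333..
After op 6 (delete): buffer="nnknhbznkntnknzt" (len 16), cursors c4@1 c1@4 c2@10 c3@14, authorship 4111...222.333..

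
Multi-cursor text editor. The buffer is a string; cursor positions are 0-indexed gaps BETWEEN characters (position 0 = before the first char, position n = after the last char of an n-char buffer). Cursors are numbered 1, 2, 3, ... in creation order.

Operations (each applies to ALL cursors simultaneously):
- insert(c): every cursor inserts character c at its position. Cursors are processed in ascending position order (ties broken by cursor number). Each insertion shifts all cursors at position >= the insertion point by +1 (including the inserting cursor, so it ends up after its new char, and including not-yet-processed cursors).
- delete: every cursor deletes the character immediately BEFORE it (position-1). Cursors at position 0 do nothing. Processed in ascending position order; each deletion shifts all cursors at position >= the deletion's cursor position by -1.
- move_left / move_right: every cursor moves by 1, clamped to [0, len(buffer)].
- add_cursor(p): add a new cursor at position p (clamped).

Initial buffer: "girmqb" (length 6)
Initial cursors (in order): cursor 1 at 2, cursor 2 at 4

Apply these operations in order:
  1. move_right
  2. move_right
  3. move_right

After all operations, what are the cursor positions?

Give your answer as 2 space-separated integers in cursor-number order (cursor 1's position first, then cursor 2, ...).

After op 1 (move_right): buffer="girmqb" (len 6), cursors c1@3 c2@5, authorship ......
After op 2 (move_right): buffer="girmqb" (len 6), cursors c1@4 c2@6, authorship ......
After op 3 (move_right): buffer="girmqb" (len 6), cursors c1@5 c2@6, authorship ......

Answer: 5 6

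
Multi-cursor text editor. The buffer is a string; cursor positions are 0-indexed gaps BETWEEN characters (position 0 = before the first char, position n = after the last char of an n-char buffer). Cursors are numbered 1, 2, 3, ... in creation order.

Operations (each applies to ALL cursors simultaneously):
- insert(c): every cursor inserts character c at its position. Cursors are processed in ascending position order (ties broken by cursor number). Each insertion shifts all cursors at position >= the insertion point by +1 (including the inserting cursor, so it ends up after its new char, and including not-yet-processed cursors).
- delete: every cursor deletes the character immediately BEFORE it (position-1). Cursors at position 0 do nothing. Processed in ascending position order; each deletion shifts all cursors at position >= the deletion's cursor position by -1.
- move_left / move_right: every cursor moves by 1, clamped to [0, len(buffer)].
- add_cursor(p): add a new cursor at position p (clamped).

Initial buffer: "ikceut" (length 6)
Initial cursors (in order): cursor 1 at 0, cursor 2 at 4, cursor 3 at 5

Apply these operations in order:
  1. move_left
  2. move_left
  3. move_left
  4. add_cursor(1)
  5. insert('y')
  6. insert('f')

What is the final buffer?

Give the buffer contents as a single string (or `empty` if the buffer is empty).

Answer: yfiyyffkyfceut

Derivation:
After op 1 (move_left): buffer="ikceut" (len 6), cursors c1@0 c2@3 c3@4, authorship ......
After op 2 (move_left): buffer="ikceut" (len 6), cursors c1@0 c2@2 c3@3, authorship ......
After op 3 (move_left): buffer="ikceut" (len 6), cursors c1@0 c2@1 c3@2, authorship ......
After op 4 (add_cursor(1)): buffer="ikceut" (len 6), cursors c1@0 c2@1 c4@1 c3@2, authorship ......
After op 5 (insert('y')): buffer="yiyykyceut" (len 10), cursors c1@1 c2@4 c4@4 c3@6, authorship 1.24.3....
After op 6 (insert('f')): buffer="yfiyyffkyfceut" (len 14), cursors c1@2 c2@7 c4@7 c3@10, authorship 11.2424.33....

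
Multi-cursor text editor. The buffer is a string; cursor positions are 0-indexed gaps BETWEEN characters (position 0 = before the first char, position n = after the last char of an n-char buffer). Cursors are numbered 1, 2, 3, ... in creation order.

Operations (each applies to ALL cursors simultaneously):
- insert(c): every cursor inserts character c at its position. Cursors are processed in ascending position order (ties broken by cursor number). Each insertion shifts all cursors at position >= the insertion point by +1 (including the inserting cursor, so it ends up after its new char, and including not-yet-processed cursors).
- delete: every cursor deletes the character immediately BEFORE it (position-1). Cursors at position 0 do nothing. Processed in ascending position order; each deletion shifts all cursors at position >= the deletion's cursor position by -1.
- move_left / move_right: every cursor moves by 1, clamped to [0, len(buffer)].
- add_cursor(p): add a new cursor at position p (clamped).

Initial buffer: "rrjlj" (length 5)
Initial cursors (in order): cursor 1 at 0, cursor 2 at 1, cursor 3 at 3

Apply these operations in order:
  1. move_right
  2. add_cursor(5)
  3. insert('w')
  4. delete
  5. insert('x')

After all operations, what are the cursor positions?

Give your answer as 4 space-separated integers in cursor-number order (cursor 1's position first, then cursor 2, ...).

After op 1 (move_right): buffer="rrjlj" (len 5), cursors c1@1 c2@2 c3@4, authorship .....
After op 2 (add_cursor(5)): buffer="rrjlj" (len 5), cursors c1@1 c2@2 c3@4 c4@5, authorship .....
After op 3 (insert('w')): buffer="rwrwjlwjw" (len 9), cursors c1@2 c2@4 c3@7 c4@9, authorship .1.2..3.4
After op 4 (delete): buffer="rrjlj" (len 5), cursors c1@1 c2@2 c3@4 c4@5, authorship .....
After op 5 (insert('x')): buffer="rxrxjlxjx" (len 9), cursors c1@2 c2@4 c3@7 c4@9, authorship .1.2..3.4

Answer: 2 4 7 9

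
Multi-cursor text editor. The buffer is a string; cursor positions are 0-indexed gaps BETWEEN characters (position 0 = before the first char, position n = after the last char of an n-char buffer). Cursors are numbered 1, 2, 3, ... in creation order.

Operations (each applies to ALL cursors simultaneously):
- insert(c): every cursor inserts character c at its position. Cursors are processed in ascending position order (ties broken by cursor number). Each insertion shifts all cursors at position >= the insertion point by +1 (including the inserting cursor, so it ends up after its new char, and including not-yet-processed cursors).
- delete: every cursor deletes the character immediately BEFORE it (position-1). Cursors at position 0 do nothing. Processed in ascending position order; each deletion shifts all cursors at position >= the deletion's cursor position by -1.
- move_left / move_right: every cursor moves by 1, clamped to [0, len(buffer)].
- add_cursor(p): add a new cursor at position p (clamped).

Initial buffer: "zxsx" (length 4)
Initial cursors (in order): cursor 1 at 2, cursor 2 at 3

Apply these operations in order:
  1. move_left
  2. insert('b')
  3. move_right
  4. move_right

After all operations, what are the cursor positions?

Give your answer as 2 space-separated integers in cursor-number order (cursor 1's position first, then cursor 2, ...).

After op 1 (move_left): buffer="zxsx" (len 4), cursors c1@1 c2@2, authorship ....
After op 2 (insert('b')): buffer="zbxbsx" (len 6), cursors c1@2 c2@4, authorship .1.2..
After op 3 (move_right): buffer="zbxbsx" (len 6), cursors c1@3 c2@5, authorship .1.2..
After op 4 (move_right): buffer="zbxbsx" (len 6), cursors c1@4 c2@6, authorship .1.2..

Answer: 4 6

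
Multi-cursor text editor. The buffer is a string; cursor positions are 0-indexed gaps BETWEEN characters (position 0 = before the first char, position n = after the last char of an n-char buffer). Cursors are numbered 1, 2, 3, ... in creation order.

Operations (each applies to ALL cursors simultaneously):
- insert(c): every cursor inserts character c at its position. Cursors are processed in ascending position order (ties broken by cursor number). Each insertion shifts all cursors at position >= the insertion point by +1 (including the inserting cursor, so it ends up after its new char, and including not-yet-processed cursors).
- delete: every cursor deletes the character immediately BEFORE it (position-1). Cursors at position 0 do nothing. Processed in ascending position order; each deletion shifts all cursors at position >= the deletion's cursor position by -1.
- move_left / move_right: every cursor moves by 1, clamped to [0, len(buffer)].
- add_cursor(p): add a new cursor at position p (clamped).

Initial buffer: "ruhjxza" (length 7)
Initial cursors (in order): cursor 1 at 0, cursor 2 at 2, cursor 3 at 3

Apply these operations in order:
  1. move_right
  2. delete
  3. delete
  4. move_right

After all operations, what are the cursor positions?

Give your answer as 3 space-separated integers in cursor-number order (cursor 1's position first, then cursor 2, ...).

After op 1 (move_right): buffer="ruhjxza" (len 7), cursors c1@1 c2@3 c3@4, authorship .......
After op 2 (delete): buffer="uxza" (len 4), cursors c1@0 c2@1 c3@1, authorship ....
After op 3 (delete): buffer="xza" (len 3), cursors c1@0 c2@0 c3@0, authorship ...
After op 4 (move_right): buffer="xza" (len 3), cursors c1@1 c2@1 c3@1, authorship ...

Answer: 1 1 1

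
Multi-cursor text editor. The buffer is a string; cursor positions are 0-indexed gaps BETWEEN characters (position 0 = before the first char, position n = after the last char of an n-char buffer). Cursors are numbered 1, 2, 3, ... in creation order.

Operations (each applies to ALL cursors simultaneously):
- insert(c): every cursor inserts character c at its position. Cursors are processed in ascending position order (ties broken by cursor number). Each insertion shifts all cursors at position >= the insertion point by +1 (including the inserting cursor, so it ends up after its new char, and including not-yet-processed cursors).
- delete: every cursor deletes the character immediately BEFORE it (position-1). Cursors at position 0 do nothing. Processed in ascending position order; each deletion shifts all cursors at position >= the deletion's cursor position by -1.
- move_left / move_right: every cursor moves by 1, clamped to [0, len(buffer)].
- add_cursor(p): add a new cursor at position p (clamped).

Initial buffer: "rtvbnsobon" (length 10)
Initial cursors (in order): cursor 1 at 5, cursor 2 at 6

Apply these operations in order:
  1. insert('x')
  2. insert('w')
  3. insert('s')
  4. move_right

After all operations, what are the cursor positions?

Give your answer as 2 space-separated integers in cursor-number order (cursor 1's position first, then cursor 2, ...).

After op 1 (insert('x')): buffer="rtvbnxsxobon" (len 12), cursors c1@6 c2@8, authorship .....1.2....
After op 2 (insert('w')): buffer="rtvbnxwsxwobon" (len 14), cursors c1@7 c2@10, authorship .....11.22....
After op 3 (insert('s')): buffer="rtvbnxwssxwsobon" (len 16), cursors c1@8 c2@12, authorship .....111.222....
After op 4 (move_right): buffer="rtvbnxwssxwsobon" (len 16), cursors c1@9 c2@13, authorship .....111.222....

Answer: 9 13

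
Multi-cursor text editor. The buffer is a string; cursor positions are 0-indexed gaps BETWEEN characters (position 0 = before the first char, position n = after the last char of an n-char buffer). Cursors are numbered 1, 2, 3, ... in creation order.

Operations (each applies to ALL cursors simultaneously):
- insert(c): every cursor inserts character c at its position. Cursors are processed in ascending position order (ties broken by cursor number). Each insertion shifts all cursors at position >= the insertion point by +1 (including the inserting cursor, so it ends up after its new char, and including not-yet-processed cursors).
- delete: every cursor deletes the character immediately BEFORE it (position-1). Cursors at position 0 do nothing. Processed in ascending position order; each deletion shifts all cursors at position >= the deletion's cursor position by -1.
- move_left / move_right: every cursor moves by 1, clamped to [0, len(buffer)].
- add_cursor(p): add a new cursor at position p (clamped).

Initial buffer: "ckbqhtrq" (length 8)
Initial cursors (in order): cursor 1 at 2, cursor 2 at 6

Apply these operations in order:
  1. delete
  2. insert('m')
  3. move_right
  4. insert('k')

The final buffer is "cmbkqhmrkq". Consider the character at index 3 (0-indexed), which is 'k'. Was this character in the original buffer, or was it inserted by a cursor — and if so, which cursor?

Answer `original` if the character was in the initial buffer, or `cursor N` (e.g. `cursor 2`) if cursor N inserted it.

Answer: cursor 1

Derivation:
After op 1 (delete): buffer="cbqhrq" (len 6), cursors c1@1 c2@4, authorship ......
After op 2 (insert('m')): buffer="cmbqhmrq" (len 8), cursors c1@2 c2@6, authorship .1...2..
After op 3 (move_right): buffer="cmbqhmrq" (len 8), cursors c1@3 c2@7, authorship .1...2..
After op 4 (insert('k')): buffer="cmbkqhmrkq" (len 10), cursors c1@4 c2@9, authorship .1.1..2.2.
Authorship (.=original, N=cursor N): . 1 . 1 . . 2 . 2 .
Index 3: author = 1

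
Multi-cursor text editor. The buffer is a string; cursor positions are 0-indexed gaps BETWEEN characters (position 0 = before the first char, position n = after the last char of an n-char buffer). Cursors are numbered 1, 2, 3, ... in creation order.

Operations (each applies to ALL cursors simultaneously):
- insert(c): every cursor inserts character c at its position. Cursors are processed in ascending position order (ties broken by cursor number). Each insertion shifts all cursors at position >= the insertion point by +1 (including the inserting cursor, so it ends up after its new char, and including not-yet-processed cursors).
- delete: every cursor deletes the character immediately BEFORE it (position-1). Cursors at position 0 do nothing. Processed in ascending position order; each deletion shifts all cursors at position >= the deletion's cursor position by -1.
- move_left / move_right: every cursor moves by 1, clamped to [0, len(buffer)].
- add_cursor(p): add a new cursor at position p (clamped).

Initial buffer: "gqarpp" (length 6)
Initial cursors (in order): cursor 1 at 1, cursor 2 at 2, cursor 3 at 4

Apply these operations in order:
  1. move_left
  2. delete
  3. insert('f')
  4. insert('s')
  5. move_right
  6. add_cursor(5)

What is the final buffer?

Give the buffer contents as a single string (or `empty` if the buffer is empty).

After op 1 (move_left): buffer="gqarpp" (len 6), cursors c1@0 c2@1 c3@3, authorship ......
After op 2 (delete): buffer="qrpp" (len 4), cursors c1@0 c2@0 c3@1, authorship ....
After op 3 (insert('f')): buffer="ffqfrpp" (len 7), cursors c1@2 c2@2 c3@4, authorship 12.3...
After op 4 (insert('s')): buffer="ffssqfsrpp" (len 10), cursors c1@4 c2@4 c3@7, authorship 1212.33...
After op 5 (move_right): buffer="ffssqfsrpp" (len 10), cursors c1@5 c2@5 c3@8, authorship 1212.33...
After op 6 (add_cursor(5)): buffer="ffssqfsrpp" (len 10), cursors c1@5 c2@5 c4@5 c3@8, authorship 1212.33...

Answer: ffssqfsrpp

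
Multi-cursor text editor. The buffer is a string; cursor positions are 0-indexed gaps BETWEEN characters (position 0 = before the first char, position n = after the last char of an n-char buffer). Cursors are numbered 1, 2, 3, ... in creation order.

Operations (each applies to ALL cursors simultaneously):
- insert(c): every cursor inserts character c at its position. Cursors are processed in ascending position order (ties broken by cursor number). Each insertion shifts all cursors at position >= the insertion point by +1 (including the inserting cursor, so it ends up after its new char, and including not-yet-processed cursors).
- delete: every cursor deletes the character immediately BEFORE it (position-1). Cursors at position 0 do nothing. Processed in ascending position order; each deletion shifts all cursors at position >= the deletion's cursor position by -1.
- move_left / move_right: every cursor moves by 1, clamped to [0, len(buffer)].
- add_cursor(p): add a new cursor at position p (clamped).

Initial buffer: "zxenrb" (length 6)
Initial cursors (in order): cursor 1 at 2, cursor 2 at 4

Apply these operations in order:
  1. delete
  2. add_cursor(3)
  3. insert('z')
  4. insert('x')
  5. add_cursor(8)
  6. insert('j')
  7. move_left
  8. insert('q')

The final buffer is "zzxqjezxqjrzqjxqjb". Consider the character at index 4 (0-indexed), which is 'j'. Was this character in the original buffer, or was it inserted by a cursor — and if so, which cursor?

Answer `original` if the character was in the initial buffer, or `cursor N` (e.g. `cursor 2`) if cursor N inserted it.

Answer: cursor 1

Derivation:
After op 1 (delete): buffer="zerb" (len 4), cursors c1@1 c2@2, authorship ....
After op 2 (add_cursor(3)): buffer="zerb" (len 4), cursors c1@1 c2@2 c3@3, authorship ....
After op 3 (insert('z')): buffer="zzezrzb" (len 7), cursors c1@2 c2@4 c3@6, authorship .1.2.3.
After op 4 (insert('x')): buffer="zzxezxrzxb" (len 10), cursors c1@3 c2@6 c3@9, authorship .11.22.33.
After op 5 (add_cursor(8)): buffer="zzxezxrzxb" (len 10), cursors c1@3 c2@6 c4@8 c3@9, authorship .11.22.33.
After op 6 (insert('j')): buffer="zzxjezxjrzjxjb" (len 14), cursors c1@4 c2@8 c4@11 c3@13, authorship .111.222.3433.
After op 7 (move_left): buffer="zzxjezxjrzjxjb" (len 14), cursors c1@3 c2@7 c4@10 c3@12, authorship .111.222.3433.
After op 8 (insert('q')): buffer="zzxqjezxqjrzqjxqjb" (len 18), cursors c1@4 c2@9 c4@13 c3@16, authorship .1111.2222.344333.
Authorship (.=original, N=cursor N): . 1 1 1 1 . 2 2 2 2 . 3 4 4 3 3 3 .
Index 4: author = 1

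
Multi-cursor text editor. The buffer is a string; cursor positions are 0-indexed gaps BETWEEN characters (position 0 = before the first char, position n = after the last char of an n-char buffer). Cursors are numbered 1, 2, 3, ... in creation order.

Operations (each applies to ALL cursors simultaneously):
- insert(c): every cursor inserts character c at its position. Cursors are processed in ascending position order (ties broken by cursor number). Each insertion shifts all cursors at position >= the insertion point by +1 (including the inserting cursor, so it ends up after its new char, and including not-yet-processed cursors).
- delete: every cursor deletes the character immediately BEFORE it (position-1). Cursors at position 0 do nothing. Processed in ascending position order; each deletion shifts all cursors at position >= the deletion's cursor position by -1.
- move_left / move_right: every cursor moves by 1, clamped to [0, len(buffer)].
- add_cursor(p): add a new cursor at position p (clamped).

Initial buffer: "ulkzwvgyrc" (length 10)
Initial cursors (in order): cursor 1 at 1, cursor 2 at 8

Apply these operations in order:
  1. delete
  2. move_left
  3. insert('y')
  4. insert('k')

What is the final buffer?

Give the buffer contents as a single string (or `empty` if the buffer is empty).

Answer: yklkzwvykgrc

Derivation:
After op 1 (delete): buffer="lkzwvgrc" (len 8), cursors c1@0 c2@6, authorship ........
After op 2 (move_left): buffer="lkzwvgrc" (len 8), cursors c1@0 c2@5, authorship ........
After op 3 (insert('y')): buffer="ylkzwvygrc" (len 10), cursors c1@1 c2@7, authorship 1.....2...
After op 4 (insert('k')): buffer="yklkzwvykgrc" (len 12), cursors c1@2 c2@9, authorship 11.....22...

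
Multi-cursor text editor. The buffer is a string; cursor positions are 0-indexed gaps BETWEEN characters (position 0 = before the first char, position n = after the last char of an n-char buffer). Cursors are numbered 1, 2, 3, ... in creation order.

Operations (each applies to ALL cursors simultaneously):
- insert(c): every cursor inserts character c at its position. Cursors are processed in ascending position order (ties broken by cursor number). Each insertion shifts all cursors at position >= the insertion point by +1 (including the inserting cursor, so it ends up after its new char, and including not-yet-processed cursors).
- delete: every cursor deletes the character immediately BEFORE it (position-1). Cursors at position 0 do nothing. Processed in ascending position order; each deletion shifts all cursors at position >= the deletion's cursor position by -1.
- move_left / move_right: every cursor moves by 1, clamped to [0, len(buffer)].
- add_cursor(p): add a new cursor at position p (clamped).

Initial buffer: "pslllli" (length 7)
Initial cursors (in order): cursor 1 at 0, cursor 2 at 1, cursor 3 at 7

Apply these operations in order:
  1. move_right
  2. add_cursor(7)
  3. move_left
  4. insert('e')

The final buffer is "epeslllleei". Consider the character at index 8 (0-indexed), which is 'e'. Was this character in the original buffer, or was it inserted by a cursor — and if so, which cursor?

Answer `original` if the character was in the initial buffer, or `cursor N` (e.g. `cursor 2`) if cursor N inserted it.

Answer: cursor 3

Derivation:
After op 1 (move_right): buffer="pslllli" (len 7), cursors c1@1 c2@2 c3@7, authorship .......
After op 2 (add_cursor(7)): buffer="pslllli" (len 7), cursors c1@1 c2@2 c3@7 c4@7, authorship .......
After op 3 (move_left): buffer="pslllli" (len 7), cursors c1@0 c2@1 c3@6 c4@6, authorship .......
After op 4 (insert('e')): buffer="epeslllleei" (len 11), cursors c1@1 c2@3 c3@10 c4@10, authorship 1.2.....34.
Authorship (.=original, N=cursor N): 1 . 2 . . . . . 3 4 .
Index 8: author = 3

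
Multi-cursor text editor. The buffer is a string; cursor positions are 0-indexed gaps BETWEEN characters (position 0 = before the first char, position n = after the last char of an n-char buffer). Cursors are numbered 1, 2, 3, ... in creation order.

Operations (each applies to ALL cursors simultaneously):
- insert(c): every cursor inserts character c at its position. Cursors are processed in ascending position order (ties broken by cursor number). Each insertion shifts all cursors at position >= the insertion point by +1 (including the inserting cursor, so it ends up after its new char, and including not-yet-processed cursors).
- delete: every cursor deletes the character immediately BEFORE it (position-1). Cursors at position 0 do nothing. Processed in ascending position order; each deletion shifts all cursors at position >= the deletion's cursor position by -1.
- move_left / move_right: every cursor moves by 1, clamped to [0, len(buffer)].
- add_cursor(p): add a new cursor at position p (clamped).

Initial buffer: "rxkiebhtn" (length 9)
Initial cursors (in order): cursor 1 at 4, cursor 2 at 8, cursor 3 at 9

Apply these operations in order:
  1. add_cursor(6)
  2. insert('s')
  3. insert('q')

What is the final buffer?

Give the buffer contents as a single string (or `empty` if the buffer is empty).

Answer: rxkisqebsqhtsqnsq

Derivation:
After op 1 (add_cursor(6)): buffer="rxkiebhtn" (len 9), cursors c1@4 c4@6 c2@8 c3@9, authorship .........
After op 2 (insert('s')): buffer="rxkisebshtsns" (len 13), cursors c1@5 c4@8 c2@11 c3@13, authorship ....1..4..2.3
After op 3 (insert('q')): buffer="rxkisqebsqhtsqnsq" (len 17), cursors c1@6 c4@10 c2@14 c3@17, authorship ....11..44..22.33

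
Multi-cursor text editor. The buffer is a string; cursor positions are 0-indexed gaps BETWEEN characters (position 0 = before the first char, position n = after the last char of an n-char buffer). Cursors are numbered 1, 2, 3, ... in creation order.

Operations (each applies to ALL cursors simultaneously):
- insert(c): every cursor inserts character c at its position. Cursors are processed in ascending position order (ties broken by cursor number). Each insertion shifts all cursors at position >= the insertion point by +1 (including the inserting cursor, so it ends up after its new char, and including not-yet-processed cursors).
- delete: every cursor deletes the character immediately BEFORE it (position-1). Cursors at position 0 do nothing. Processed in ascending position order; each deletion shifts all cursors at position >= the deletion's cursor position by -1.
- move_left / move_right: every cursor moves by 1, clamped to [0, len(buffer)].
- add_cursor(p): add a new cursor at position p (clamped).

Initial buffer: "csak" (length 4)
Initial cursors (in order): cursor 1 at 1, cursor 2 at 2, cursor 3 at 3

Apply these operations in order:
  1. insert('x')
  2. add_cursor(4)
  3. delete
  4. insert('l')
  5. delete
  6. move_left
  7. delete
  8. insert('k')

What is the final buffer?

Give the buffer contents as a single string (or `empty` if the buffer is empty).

Answer: kkkkak

Derivation:
After op 1 (insert('x')): buffer="cxsxaxk" (len 7), cursors c1@2 c2@4 c3@6, authorship .1.2.3.
After op 2 (add_cursor(4)): buffer="cxsxaxk" (len 7), cursors c1@2 c2@4 c4@4 c3@6, authorship .1.2.3.
After op 3 (delete): buffer="cak" (len 3), cursors c1@1 c2@1 c4@1 c3@2, authorship ...
After op 4 (insert('l')): buffer="clllalk" (len 7), cursors c1@4 c2@4 c4@4 c3@6, authorship .124.3.
After op 5 (delete): buffer="cak" (len 3), cursors c1@1 c2@1 c4@1 c3@2, authorship ...
After op 6 (move_left): buffer="cak" (len 3), cursors c1@0 c2@0 c4@0 c3@1, authorship ...
After op 7 (delete): buffer="ak" (len 2), cursors c1@0 c2@0 c3@0 c4@0, authorship ..
After op 8 (insert('k')): buffer="kkkkak" (len 6), cursors c1@4 c2@4 c3@4 c4@4, authorship 1234..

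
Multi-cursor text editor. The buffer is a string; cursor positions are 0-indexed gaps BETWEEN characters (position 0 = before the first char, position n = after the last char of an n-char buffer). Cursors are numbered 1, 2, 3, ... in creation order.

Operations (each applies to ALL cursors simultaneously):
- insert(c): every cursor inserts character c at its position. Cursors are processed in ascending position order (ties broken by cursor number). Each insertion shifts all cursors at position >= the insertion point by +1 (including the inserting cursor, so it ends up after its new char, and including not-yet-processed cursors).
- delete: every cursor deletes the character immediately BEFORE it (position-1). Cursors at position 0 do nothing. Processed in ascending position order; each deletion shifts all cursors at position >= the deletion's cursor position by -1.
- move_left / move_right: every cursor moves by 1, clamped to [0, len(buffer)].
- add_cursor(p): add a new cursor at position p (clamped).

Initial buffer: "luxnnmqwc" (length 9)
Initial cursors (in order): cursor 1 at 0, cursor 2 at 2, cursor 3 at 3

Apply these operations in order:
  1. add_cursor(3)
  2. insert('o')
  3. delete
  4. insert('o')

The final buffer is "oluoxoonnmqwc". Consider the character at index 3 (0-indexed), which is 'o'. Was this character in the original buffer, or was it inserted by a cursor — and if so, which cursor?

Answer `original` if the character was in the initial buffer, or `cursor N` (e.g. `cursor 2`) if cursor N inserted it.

After op 1 (add_cursor(3)): buffer="luxnnmqwc" (len 9), cursors c1@0 c2@2 c3@3 c4@3, authorship .........
After op 2 (insert('o')): buffer="oluoxoonnmqwc" (len 13), cursors c1@1 c2@4 c3@7 c4@7, authorship 1..2.34......
After op 3 (delete): buffer="luxnnmqwc" (len 9), cursors c1@0 c2@2 c3@3 c4@3, authorship .........
After op 4 (insert('o')): buffer="oluoxoonnmqwc" (len 13), cursors c1@1 c2@4 c3@7 c4@7, authorship 1..2.34......
Authorship (.=original, N=cursor N): 1 . . 2 . 3 4 . . . . . .
Index 3: author = 2

Answer: cursor 2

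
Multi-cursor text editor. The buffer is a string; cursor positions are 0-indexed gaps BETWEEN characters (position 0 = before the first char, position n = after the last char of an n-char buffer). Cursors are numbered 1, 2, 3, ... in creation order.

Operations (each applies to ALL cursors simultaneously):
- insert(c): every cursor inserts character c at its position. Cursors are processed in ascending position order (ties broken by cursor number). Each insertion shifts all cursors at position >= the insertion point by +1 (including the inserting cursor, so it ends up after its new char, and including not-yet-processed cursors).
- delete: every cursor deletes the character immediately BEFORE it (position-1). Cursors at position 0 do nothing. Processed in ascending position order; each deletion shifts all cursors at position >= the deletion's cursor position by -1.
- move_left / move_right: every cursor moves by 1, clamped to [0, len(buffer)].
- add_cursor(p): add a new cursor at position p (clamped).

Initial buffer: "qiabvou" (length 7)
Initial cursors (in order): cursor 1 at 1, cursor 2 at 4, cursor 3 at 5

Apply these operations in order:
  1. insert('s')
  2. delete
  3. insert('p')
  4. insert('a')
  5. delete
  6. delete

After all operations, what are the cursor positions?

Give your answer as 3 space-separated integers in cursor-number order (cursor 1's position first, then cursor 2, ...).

After op 1 (insert('s')): buffer="qsiabsvsou" (len 10), cursors c1@2 c2@6 c3@8, authorship .1...2.3..
After op 2 (delete): buffer="qiabvou" (len 7), cursors c1@1 c2@4 c3@5, authorship .......
After op 3 (insert('p')): buffer="qpiabpvpou" (len 10), cursors c1@2 c2@6 c3@8, authorship .1...2.3..
After op 4 (insert('a')): buffer="qpaiabpavpaou" (len 13), cursors c1@3 c2@8 c3@11, authorship .11...22.33..
After op 5 (delete): buffer="qpiabpvpou" (len 10), cursors c1@2 c2@6 c3@8, authorship .1...2.3..
After op 6 (delete): buffer="qiabvou" (len 7), cursors c1@1 c2@4 c3@5, authorship .......

Answer: 1 4 5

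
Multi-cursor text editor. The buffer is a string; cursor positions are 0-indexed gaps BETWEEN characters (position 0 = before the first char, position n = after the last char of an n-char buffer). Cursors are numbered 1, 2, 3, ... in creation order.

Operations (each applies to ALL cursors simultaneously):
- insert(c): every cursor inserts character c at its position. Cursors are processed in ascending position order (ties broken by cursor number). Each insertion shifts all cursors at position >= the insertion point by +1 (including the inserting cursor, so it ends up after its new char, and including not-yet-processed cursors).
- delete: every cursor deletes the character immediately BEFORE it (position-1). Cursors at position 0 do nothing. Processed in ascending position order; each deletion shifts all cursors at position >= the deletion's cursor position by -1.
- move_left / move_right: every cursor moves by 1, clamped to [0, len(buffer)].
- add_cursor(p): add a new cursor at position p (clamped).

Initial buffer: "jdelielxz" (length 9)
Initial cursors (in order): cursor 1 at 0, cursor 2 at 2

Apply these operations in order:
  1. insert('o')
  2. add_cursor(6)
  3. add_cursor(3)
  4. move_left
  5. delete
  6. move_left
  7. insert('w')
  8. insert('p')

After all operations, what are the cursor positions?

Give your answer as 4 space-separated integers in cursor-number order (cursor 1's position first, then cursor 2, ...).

Answer: 6 6 9 6

Derivation:
After op 1 (insert('o')): buffer="ojdoelielxz" (len 11), cursors c1@1 c2@4, authorship 1..2.......
After op 2 (add_cursor(6)): buffer="ojdoelielxz" (len 11), cursors c1@1 c2@4 c3@6, authorship 1..2.......
After op 3 (add_cursor(3)): buffer="ojdoelielxz" (len 11), cursors c1@1 c4@3 c2@4 c3@6, authorship 1..2.......
After op 4 (move_left): buffer="ojdoelielxz" (len 11), cursors c1@0 c4@2 c2@3 c3@5, authorship 1..2.......
After op 5 (delete): buffer="oolielxz" (len 8), cursors c1@0 c2@1 c4@1 c3@2, authorship 12......
After op 6 (move_left): buffer="oolielxz" (len 8), cursors c1@0 c2@0 c4@0 c3@1, authorship 12......
After op 7 (insert('w')): buffer="wwwowolielxz" (len 12), cursors c1@3 c2@3 c4@3 c3@5, authorship 124132......
After op 8 (insert('p')): buffer="wwwpppowpolielxz" (len 16), cursors c1@6 c2@6 c4@6 c3@9, authorship 1241241332......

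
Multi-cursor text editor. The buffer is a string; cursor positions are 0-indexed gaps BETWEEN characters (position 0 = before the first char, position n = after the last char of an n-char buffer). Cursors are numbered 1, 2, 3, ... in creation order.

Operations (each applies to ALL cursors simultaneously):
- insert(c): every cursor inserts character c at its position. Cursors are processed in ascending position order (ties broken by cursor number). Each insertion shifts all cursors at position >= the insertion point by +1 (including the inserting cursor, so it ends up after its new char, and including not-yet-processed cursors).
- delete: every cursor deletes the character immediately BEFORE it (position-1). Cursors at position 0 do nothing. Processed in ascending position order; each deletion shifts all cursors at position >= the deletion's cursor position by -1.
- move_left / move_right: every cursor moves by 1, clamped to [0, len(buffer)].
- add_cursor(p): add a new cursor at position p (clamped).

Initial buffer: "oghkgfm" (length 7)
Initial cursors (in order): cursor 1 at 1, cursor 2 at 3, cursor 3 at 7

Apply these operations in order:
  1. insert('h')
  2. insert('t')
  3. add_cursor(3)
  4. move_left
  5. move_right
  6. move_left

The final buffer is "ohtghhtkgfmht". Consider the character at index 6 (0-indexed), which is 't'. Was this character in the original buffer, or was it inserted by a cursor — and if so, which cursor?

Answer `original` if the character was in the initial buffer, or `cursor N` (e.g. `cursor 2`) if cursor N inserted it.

Answer: cursor 2

Derivation:
After op 1 (insert('h')): buffer="ohghhkgfmh" (len 10), cursors c1@2 c2@5 c3@10, authorship .1..2....3
After op 2 (insert('t')): buffer="ohtghhtkgfmht" (len 13), cursors c1@3 c2@7 c3@13, authorship .11..22....33
After op 3 (add_cursor(3)): buffer="ohtghhtkgfmht" (len 13), cursors c1@3 c4@3 c2@7 c3@13, authorship .11..22....33
After op 4 (move_left): buffer="ohtghhtkgfmht" (len 13), cursors c1@2 c4@2 c2@6 c3@12, authorship .11..22....33
After op 5 (move_right): buffer="ohtghhtkgfmht" (len 13), cursors c1@3 c4@3 c2@7 c3@13, authorship .11..22....33
After op 6 (move_left): buffer="ohtghhtkgfmht" (len 13), cursors c1@2 c4@2 c2@6 c3@12, authorship .11..22....33
Authorship (.=original, N=cursor N): . 1 1 . . 2 2 . . . . 3 3
Index 6: author = 2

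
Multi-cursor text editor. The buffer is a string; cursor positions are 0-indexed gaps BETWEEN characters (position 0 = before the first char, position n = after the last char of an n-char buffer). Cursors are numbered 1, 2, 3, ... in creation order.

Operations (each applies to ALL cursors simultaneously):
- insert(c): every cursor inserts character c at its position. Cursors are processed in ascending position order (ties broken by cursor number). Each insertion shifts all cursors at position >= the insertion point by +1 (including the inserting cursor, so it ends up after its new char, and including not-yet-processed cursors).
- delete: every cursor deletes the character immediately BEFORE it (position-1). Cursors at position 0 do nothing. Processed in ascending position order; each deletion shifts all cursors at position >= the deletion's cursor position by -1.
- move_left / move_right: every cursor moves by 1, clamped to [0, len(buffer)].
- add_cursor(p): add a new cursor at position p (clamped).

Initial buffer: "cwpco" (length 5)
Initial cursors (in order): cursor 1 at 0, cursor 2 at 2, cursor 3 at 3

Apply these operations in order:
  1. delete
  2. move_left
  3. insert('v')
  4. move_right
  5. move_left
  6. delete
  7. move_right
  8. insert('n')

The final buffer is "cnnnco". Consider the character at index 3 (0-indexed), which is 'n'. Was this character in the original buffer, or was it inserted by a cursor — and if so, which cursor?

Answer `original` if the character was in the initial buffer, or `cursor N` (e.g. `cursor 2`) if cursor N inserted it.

After op 1 (delete): buffer="cco" (len 3), cursors c1@0 c2@1 c3@1, authorship ...
After op 2 (move_left): buffer="cco" (len 3), cursors c1@0 c2@0 c3@0, authorship ...
After op 3 (insert('v')): buffer="vvvcco" (len 6), cursors c1@3 c2@3 c3@3, authorship 123...
After op 4 (move_right): buffer="vvvcco" (len 6), cursors c1@4 c2@4 c3@4, authorship 123...
After op 5 (move_left): buffer="vvvcco" (len 6), cursors c1@3 c2@3 c3@3, authorship 123...
After op 6 (delete): buffer="cco" (len 3), cursors c1@0 c2@0 c3@0, authorship ...
After op 7 (move_right): buffer="cco" (len 3), cursors c1@1 c2@1 c3@1, authorship ...
After op 8 (insert('n')): buffer="cnnnco" (len 6), cursors c1@4 c2@4 c3@4, authorship .123..
Authorship (.=original, N=cursor N): . 1 2 3 . .
Index 3: author = 3

Answer: cursor 3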